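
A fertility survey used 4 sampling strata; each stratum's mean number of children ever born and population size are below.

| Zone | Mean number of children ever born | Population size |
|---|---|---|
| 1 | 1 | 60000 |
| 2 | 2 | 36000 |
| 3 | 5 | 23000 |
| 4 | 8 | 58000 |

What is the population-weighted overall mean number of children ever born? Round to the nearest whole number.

Σ Nₕ·x̄ₕ = 711000
Σ Nₕ = 60000 + 36000 + 23000 + 58000 = 177000
Overall mean = 711000 / 177000 = 4.0169492

4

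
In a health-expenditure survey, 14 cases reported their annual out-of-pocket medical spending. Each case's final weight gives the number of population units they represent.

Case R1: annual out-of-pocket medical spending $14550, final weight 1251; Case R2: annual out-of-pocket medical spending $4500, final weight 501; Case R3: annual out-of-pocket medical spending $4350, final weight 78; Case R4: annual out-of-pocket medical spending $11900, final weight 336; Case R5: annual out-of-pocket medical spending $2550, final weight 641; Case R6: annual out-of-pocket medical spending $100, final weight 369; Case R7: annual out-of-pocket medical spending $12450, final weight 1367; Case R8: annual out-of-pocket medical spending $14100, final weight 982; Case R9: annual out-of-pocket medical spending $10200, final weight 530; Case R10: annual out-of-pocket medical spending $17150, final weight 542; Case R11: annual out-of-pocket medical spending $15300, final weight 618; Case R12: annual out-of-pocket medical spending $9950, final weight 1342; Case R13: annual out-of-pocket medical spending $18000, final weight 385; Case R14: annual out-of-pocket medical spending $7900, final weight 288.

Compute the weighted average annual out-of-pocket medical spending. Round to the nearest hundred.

11300

Weighted sum = 104045850
Sum of weights = 9230
Weighted mean = 104045850 / 9230 = 11272.573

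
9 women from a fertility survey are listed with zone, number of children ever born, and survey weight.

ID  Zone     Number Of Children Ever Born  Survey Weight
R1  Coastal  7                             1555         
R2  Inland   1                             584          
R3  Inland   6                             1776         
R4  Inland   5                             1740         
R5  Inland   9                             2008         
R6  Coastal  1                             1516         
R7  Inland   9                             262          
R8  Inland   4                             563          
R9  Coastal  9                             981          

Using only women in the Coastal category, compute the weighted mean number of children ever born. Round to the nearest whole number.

5

Coastal rows: R1, R6, R9
Weighted sum = 21230
Sum of weights = 1555 + 1516 + 981 = 4052
Weighted mean = 21230 / 4052 = 5.239388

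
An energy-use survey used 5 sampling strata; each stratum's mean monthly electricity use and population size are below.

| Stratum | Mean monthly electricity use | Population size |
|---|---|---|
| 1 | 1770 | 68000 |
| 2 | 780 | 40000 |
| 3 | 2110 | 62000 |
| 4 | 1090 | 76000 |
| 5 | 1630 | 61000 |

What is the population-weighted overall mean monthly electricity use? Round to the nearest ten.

Σ Nₕ·x̄ₕ = 464650000
Σ Nₕ = 68000 + 40000 + 62000 + 76000 + 61000 = 307000
Overall mean = 464650000 / 307000 = 1513.5179

1510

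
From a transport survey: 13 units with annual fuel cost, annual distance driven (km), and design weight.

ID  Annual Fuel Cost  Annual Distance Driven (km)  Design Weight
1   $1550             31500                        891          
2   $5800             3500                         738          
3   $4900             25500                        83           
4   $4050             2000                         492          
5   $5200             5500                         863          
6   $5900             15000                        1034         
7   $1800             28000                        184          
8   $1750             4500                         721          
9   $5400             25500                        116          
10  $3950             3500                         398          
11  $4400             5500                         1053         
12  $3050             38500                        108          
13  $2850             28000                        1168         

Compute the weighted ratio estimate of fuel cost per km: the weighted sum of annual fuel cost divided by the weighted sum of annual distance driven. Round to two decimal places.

0.28

Σ wᵢ·y = 30731800
Σ wᵢ·x = 109407500
Ratio = 30731800 / 109407500 = 0.28089299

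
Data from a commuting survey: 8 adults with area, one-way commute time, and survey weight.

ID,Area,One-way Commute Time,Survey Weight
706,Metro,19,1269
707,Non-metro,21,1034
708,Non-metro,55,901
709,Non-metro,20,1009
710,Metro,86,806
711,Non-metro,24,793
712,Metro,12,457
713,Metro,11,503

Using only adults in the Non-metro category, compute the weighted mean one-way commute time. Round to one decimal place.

29.6

Non-metro rows: 707, 708, 709, 711
Weighted sum = 21×1034 + 55×901 + 20×1009 + 24×793
  = 21714 + 49555 + 20180 + 19032 = 110481
Sum of weights = 1034 + 901 + 1009 + 793 = 3737
Weighted mean = 110481 / 3737 = 29.564089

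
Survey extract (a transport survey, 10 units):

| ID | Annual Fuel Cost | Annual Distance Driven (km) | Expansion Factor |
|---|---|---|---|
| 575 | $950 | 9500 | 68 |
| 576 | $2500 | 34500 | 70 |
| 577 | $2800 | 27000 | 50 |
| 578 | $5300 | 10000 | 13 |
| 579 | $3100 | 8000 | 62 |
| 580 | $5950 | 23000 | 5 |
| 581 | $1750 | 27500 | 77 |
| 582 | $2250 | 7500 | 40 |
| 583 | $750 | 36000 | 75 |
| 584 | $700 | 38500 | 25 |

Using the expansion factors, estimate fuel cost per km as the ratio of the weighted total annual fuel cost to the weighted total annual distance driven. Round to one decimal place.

Σ wᵢ·y = 950×68 + 2500×70 + 2800×50 + 5300×13 + 3100×62 + 5950×5 + 1750×77 + 2250×40 + 750×75 + 700×25
  = 64600 + 175000 + 140000 + 68900 + 192200 + 29750 + 134750 + 90000 + 56250 + 17500 = 968950
Σ wᵢ·x = 9500×68 + 34500×70 + 27000×50 + 10000×13 + 8000×62 + 23000×5 + 27500×77 + 7500×40 + 36000×75 + 38500×25
  = 646000 + 2415000 + 1350000 + 130000 + 496000 + 115000 + 2117500 + 300000 + 2700000 + 962500 = 11232000
Ratio = 968950 / 11232000 = 0.086266916

0.1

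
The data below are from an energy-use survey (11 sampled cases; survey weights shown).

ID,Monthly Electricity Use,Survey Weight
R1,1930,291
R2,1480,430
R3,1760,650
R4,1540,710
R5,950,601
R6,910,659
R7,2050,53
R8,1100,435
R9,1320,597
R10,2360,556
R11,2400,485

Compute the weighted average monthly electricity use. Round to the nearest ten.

Weighted sum = 1930×291 + 1480×430 + 1760×650 + 1540×710 + 950×601 + 910×659 + 2050×53 + 1100×435 + 1320×597 + 2360×556 + 2400×485
  = 8457420
Sum of weights = 291 + 430 + 650 + 710 + 601 + 659 + 53 + 435 + 597 + 556 + 485 = 5467
Weighted mean = 8457420 / 5467 = 1546.9947

1550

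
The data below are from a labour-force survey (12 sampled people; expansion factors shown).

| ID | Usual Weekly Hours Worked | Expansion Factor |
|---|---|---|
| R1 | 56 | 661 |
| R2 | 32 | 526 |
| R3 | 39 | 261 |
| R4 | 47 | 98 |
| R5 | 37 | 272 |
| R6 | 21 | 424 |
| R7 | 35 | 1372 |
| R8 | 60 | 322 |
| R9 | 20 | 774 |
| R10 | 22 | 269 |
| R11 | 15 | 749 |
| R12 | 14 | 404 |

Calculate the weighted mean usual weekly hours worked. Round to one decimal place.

31.5

Weighted sum = 193230
Sum of weights = 661 + 526 + 261 + 98 + 272 + 424 + 1372 + 322 + 774 + 269 + 749 + 404 = 6132
Weighted mean = 193230 / 6132 = 31.511742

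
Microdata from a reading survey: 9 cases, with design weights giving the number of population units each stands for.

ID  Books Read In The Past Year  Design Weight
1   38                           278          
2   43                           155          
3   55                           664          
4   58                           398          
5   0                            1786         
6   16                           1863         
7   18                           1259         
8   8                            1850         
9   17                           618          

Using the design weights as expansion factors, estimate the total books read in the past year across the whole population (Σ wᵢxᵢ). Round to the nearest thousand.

Weighted total = 38×278 + 43×155 + 55×664 + 58×398 + 0×1786 + 16×1863 + 18×1259 + 8×1850 + 17×618
  = 10564 + 6665 + 36520 + 23084 + 0 + 29808 + 22662 + 14800 + 10506 = 154609

155000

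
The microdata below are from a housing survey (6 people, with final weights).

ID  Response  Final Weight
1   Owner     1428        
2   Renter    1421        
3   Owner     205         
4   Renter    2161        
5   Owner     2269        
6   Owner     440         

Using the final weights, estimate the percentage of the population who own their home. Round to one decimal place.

Sum of weights for 'Owner' = 1428 + 205 + 2269 + 440 = 4342
Total weight = 1428 + 1421 + 205 + 2161 + 2269 + 440 = 7924
Weighted proportion = 4342 / 7924 = 0.54795558 → 54.795558%

54.8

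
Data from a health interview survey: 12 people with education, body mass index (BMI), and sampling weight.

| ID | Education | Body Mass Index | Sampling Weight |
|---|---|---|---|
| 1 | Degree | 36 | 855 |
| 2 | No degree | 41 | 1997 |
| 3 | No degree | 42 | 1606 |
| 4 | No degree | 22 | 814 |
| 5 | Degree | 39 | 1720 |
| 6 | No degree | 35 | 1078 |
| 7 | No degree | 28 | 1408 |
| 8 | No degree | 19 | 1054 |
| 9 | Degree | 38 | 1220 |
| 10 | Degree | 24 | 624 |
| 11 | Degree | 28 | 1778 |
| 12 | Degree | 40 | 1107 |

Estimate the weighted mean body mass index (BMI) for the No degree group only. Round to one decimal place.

33.2

No degree rows: 2, 3, 4, 6, 7, 8
Weighted sum = 264417
Sum of weights = 1997 + 1606 + 814 + 1078 + 1408 + 1054 = 7957
Weighted mean = 264417 / 7957 = 33.23074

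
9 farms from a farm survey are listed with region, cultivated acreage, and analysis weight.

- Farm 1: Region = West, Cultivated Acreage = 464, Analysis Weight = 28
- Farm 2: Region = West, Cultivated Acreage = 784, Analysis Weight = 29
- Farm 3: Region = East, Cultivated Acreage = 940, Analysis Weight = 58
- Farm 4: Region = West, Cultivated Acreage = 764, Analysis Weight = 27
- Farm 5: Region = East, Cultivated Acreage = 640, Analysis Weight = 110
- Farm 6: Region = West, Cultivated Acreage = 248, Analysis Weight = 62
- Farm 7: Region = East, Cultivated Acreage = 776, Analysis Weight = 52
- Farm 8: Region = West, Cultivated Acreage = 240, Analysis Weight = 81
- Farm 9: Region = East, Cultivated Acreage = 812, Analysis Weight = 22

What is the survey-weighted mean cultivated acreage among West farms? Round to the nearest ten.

400

West rows: 1, 2, 4, 6, 8
Weighted sum = 464×28 + 784×29 + 764×27 + 248×62 + 240×81
  = 12992 + 22736 + 20628 + 15376 + 19440 = 91172
Sum of weights = 28 + 29 + 27 + 62 + 81 = 227
Weighted mean = 91172 / 227 = 401.63877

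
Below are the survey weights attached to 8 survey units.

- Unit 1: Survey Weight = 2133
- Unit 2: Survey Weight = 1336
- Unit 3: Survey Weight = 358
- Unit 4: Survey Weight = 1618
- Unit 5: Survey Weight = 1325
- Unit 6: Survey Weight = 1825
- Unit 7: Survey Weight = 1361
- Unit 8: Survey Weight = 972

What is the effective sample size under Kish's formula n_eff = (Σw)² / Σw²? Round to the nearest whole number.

Σ wᵢ = 2133 + 1336 + 358 + 1618 + 1325 + 1825 + 1361 + 972 = 10928
Σ wᵢ² = 4549689 + 1784896 + 128164 + 2617924 + 1755625 + 3330625 + 1852321 + 944784 = 16964028
n_eff = 10928² / 16964028 = 119421184 / 16964028 = 7.0396715

7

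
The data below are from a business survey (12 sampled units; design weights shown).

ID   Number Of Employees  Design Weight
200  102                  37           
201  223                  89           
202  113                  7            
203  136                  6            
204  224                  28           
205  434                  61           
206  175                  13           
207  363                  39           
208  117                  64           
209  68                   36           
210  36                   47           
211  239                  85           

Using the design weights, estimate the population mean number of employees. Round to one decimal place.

Weighted sum = 102×37 + 223×89 + 113×7 + 136×6 + 224×28 + 434×61 + 175×13 + 363×39 + 117×64 + 68×36 + 36×47 + 239×85
  = 3774 + 19847 + 791 + 816 + 6272 + 26474 + 2275 + 14157 + 7488 + 2448 + 1692 + 20315 = 106349
Sum of weights = 37 + 89 + 7 + 6 + 28 + 61 + 13 + 39 + 64 + 36 + 47 + 85 = 512
Weighted mean = 106349 / 512 = 207.71289

207.7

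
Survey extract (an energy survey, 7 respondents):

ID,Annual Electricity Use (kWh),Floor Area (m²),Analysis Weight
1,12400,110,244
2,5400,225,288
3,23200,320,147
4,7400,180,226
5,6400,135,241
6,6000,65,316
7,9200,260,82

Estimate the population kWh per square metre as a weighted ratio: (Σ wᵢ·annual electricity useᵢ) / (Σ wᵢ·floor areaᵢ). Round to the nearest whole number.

Σ wᵢ·y = 12400×244 + 5400×288 + 23200×147 + 7400×226 + 6400×241 + 6000×316 + 9200×82
  = 3025600 + 1555200 + 3410400 + 1672400 + 1542400 + 1896000 + 754400 = 13856400
Σ wᵢ·x = 253755
Ratio = 13856400 / 253755 = 54.605426

55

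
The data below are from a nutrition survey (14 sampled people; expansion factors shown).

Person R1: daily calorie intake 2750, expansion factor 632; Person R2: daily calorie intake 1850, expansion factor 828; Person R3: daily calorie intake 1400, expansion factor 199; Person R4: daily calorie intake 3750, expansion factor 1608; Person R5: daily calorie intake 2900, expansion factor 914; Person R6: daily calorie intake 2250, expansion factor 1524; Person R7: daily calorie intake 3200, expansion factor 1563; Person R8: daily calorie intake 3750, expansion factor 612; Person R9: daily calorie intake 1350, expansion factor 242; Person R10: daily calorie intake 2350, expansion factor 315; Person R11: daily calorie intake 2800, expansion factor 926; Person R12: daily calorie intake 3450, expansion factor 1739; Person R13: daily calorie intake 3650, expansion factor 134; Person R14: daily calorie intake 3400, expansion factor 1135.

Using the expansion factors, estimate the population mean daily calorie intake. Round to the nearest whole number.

Weighted sum = 36962000
Sum of weights = 12371
Weighted mean = 36962000 / 12371 = 2987.794

2988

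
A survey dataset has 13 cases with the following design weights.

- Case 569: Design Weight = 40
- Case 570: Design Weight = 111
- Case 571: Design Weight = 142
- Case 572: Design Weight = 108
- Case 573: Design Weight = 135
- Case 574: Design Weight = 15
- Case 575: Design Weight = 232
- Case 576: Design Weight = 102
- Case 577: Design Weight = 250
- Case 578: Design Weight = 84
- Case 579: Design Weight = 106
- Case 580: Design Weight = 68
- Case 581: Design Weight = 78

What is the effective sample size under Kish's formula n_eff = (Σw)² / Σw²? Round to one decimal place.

Σ wᵢ = 1471
Σ wᵢ² = 219927
n_eff = 1471² / 219927 = 2163841 / 219927 = 9.8389056

9.8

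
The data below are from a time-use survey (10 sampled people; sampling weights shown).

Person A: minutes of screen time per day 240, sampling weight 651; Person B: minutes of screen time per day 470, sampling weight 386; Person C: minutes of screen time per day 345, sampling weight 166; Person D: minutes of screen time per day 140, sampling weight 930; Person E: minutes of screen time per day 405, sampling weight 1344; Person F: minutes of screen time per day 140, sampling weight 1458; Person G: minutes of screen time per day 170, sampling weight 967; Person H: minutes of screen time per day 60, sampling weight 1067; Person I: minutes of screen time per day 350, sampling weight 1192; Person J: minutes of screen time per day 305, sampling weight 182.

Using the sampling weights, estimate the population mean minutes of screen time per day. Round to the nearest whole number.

Weighted sum = 1974690
Sum of weights = 651 + 386 + 166 + 930 + 1344 + 1458 + 967 + 1067 + 1192 + 182 = 8343
Weighted mean = 1974690 / 8343 = 236.68824

237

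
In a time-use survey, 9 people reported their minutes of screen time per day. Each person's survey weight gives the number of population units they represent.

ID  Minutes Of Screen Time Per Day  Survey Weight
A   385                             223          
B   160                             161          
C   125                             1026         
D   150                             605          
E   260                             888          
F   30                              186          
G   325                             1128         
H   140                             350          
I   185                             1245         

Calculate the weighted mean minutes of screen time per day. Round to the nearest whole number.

209

Weighted sum = 385×223 + 160×161 + 125×1026 + 150×605 + 260×888 + 30×186 + 325×1128 + 140×350 + 185×1245
  = 85855 + 25760 + 128250 + 90750 + 230880 + 5580 + 366600 + 49000 + 230325 = 1213000
Sum of weights = 5812
Weighted mean = 1213000 / 5812 = 208.70613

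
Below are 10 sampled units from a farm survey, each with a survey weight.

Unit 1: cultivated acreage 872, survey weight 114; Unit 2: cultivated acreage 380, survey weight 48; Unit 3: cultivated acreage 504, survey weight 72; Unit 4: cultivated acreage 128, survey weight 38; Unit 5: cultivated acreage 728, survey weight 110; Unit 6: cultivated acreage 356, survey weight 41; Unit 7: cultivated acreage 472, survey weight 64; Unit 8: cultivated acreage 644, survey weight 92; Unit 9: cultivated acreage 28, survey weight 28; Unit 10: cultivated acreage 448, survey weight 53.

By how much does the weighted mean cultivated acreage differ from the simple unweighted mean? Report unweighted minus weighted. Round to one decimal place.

-100.8

Unweighted sum = 872 + 380 + 504 + 128 + 728 + 356 + 472 + 644 + 28 + 448 = 4560
Unweighted mean = 4560 / 10 = 456
Weighted sum = 872×114 + 380×48 + 504×72 + 128×38 + 728×110 + 356×41 + 472×64 + 644×92 + 28×28 + 448×53
  = 99408 + 18240 + 36288 + 4864 + 80080 + 14596 + 30208 + 59248 + 784 + 23744 = 367460
Sum of weights = 114 + 48 + 72 + 38 + 110 + 41 + 64 + 92 + 28 + 53 = 660
Weighted mean = 367460 / 660 = 556.75758
Difference (unweighted minus weighted) = -100.75758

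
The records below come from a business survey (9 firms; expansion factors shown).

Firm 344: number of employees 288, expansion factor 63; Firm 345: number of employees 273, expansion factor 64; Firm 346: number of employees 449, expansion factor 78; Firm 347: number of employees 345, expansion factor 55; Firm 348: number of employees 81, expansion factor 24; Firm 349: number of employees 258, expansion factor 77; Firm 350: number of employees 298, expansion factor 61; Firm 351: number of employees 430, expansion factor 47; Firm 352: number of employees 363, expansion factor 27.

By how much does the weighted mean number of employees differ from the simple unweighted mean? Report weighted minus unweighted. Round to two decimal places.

12.35

Unweighted sum = 288 + 273 + 449 + 345 + 81 + 258 + 298 + 430 + 363 = 2785
Unweighted mean = 2785 / 9 = 309.44444
Weighted sum = 288×63 + 273×64 + 449×78 + 345×55 + 81×24 + 258×77 + 298×61 + 430×47 + 363×27
  = 18144 + 17472 + 35022 + 18975 + 1944 + 19866 + 18178 + 20210 + 9801 = 159612
Sum of weights = 63 + 64 + 78 + 55 + 24 + 77 + 61 + 47 + 27 = 496
Weighted mean = 159612 / 496 = 321.79839
Difference (weighted minus unweighted) = 12.353943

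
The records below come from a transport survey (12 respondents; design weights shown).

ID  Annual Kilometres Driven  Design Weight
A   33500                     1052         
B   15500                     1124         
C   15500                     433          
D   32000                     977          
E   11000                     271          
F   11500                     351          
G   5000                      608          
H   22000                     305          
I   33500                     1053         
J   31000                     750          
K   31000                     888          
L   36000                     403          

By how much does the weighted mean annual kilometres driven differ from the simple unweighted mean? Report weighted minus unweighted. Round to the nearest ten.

Unweighted sum = 277500
Unweighted mean = 277500 / 12 = 23125
Weighted sum = 33500×1052 + 15500×1124 + 15500×433 + 32000×977 + 11000×271 + 11500×351 + 5000×608 + 22000×305 + 33500×1053 + 31000×750 + 31000×888 + 36000×403
  = 35242000 + 17422000 + 6711500 + 31264000 + 2981000 + 4036500 + 3040000 + 6710000 + 35275500 + 23250000 + 27528000 + 14508000 = 207968500
Sum of weights = 1052 + 1124 + 433 + 977 + 271 + 351 + 608 + 305 + 1053 + 750 + 888 + 403 = 8215
Weighted mean = 207968500 / 8215 = 25315.703
Difference (weighted minus unweighted) = 2190.703

2190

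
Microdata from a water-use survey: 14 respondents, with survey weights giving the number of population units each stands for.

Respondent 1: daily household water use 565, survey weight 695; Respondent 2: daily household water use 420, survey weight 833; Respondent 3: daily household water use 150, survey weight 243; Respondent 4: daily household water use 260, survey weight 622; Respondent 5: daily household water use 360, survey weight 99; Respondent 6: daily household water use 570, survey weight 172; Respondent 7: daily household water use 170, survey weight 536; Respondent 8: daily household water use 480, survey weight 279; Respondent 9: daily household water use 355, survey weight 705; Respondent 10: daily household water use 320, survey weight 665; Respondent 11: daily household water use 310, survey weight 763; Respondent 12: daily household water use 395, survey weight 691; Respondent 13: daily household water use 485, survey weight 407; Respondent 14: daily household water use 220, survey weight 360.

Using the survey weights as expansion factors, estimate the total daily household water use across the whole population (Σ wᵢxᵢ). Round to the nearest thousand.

2549000

Weighted total = 2548570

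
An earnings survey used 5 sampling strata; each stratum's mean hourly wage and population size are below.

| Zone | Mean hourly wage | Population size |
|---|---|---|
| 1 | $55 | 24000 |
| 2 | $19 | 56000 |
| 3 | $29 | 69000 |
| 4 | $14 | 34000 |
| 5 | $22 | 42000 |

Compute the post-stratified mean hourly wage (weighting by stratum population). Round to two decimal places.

Σ Nₕ·x̄ₕ = 5785000
Σ Nₕ = 24000 + 56000 + 69000 + 34000 + 42000 = 225000
Overall mean = 5785000 / 225000 = 25.711111

25.71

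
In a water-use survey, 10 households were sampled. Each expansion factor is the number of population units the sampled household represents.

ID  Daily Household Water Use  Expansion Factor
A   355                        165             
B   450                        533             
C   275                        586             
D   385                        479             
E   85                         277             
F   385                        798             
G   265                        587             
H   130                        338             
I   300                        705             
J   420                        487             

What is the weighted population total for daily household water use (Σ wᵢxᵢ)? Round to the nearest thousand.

Weighted total = 355×165 + 450×533 + 275×586 + 385×479 + 85×277 + 385×798 + 265×587 + 130×338 + 300×705 + 420×487
  = 58575 + 239850 + 161150 + 184415 + 23545 + 307230 + 155555 + 43940 + 211500 + 204540 = 1590300

1590000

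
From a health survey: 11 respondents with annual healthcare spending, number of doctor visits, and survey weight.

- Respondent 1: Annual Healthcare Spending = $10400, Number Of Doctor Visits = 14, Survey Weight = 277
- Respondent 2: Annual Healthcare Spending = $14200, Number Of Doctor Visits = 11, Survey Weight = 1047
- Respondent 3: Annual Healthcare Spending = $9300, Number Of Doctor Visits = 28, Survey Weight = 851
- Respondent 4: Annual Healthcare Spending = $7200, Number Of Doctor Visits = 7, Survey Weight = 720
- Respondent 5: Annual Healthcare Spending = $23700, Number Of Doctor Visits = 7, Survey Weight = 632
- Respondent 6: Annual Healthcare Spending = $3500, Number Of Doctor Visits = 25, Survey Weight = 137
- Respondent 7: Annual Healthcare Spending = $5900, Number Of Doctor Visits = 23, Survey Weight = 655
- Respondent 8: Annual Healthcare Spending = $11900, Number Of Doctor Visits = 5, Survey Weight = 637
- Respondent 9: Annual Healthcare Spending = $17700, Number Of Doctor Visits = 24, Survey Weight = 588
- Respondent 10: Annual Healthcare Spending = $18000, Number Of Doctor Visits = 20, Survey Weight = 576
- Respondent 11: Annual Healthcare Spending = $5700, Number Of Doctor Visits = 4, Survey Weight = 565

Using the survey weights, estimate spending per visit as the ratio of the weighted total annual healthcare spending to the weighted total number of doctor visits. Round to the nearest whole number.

Σ wᵢ·y = 10400×277 + 14200×1047 + 9300×851 + 7200×720 + 23700×632 + 3500×137 + 5900×655 + 11900×637 + 17700×588 + 18000×576 + 5700×565
  = 81745300
Σ wᵢ·x = 14×277 + 11×1047 + 28×851 + 7×720 + 7×632 + 25×137 + 23×655 + 5×637 + 24×588 + 20×576 + 4×565
  = 3878 + 11517 + 23828 + 5040 + 4424 + 3425 + 15065 + 3185 + 14112 + 11520 + 2260 = 98254
Ratio = 81745300 / 98254 = 831.97936

832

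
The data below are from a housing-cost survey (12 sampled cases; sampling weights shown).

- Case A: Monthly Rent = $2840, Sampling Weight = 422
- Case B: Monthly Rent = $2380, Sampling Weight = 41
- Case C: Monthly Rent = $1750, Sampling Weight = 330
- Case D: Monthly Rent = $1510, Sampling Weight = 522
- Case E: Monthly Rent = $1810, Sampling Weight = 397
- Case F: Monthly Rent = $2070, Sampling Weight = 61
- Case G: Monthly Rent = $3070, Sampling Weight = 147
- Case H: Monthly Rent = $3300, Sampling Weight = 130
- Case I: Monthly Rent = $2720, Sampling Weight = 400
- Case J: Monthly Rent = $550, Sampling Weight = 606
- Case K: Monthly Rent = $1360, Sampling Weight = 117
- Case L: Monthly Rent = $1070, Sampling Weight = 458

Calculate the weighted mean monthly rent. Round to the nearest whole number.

Weighted sum = 2840×422 + 2380×41 + 1750×330 + 1510×522 + 1810×397 + 2070×61 + 3070×147 + 3300×130 + 2720×400 + 550×606 + 1360×117 + 1070×458
  = 1198480 + 97580 + 577500 + 788220 + 718570 + 126270 + 451290 + 429000 + 1088000 + 333300 + 159120 + 490060 = 6457390
Sum of weights = 422 + 41 + 330 + 522 + 397 + 61 + 147 + 130 + 400 + 606 + 117 + 458 = 3631
Weighted mean = 6457390 / 3631 = 1778.4054

1778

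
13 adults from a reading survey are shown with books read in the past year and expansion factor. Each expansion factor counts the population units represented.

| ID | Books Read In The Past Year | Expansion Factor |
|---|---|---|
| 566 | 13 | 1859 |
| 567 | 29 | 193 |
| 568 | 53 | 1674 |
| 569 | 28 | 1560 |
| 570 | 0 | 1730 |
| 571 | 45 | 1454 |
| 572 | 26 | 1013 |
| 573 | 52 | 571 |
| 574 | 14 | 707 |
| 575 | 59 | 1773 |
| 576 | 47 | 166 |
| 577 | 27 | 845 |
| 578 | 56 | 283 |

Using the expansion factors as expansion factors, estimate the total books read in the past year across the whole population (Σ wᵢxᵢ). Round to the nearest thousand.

Weighted total = 444596

445000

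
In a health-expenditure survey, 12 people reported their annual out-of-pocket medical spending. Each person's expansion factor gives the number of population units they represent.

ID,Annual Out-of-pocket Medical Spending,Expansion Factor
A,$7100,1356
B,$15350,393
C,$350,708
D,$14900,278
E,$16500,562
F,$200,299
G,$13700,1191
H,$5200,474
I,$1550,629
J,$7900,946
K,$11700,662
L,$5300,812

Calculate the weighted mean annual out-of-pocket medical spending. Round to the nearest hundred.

Weighted sum = 7100×1356 + 15350×393 + 350×708 + 14900×278 + 16500×562 + 200×299 + 13700×1191 + 5200×474 + 1550×629 + 7900×946 + 11700×662 + 5300×812
  = 9627600 + 6032550 + 247800 + 4142200 + 9273000 + 59800 + 16316700 + 2464800 + 974950 + 7473400 + 7745400 + 4303600 = 68661800
Sum of weights = 1356 + 393 + 708 + 278 + 562 + 299 + 1191 + 474 + 629 + 946 + 662 + 812 = 8310
Weighted mean = 68661800 / 8310 = 8262.5511

8300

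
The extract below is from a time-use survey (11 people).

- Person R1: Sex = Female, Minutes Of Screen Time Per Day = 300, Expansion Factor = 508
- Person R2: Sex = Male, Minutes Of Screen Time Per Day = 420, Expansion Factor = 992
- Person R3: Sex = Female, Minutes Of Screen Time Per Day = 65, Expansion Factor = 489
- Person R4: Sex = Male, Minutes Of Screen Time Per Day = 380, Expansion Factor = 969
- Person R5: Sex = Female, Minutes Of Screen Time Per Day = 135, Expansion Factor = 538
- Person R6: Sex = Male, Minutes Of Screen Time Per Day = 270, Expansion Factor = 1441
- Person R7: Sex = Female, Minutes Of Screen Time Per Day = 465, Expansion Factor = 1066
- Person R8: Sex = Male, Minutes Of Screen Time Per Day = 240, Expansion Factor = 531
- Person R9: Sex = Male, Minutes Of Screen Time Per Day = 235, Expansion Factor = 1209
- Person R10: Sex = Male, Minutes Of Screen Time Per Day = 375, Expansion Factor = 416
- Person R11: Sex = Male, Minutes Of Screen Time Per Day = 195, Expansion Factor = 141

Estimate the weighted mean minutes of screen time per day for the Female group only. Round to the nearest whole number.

Female rows: R1, R3, R5, R7
Weighted sum = 300×508 + 65×489 + 135×538 + 465×1066
  = 752505
Sum of weights = 508 + 489 + 538 + 1066 = 2601
Weighted mean = 752505 / 2601 = 289.31373

289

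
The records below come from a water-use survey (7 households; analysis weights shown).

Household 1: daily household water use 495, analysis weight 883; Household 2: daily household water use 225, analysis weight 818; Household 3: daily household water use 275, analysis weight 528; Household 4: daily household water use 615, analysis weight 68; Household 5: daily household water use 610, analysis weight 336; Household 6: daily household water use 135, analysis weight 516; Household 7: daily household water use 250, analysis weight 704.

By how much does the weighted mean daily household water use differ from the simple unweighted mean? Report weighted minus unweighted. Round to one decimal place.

Unweighted sum = 2605
Unweighted mean = 2605 / 7 = 372.14286
Weighted sum = 495×883 + 225×818 + 275×528 + 615×68 + 610×336 + 135×516 + 250×704
  = 437085 + 184050 + 145200 + 41820 + 204960 + 69660 + 176000 = 1258775
Sum of weights = 3853
Weighted mean = 1258775 / 3853 = 326.69997
Difference (weighted minus unweighted) = -45.442883

-45.4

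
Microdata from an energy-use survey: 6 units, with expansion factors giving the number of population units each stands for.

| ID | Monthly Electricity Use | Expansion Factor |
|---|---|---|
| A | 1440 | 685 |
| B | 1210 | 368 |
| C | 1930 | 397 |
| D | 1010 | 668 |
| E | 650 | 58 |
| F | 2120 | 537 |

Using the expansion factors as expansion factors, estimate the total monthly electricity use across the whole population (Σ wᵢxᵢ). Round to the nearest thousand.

4049000

Weighted total = 1440×685 + 1210×368 + 1930×397 + 1010×668 + 650×58 + 2120×537
  = 986400 + 445280 + 766210 + 674680 + 37700 + 1138440 = 4048710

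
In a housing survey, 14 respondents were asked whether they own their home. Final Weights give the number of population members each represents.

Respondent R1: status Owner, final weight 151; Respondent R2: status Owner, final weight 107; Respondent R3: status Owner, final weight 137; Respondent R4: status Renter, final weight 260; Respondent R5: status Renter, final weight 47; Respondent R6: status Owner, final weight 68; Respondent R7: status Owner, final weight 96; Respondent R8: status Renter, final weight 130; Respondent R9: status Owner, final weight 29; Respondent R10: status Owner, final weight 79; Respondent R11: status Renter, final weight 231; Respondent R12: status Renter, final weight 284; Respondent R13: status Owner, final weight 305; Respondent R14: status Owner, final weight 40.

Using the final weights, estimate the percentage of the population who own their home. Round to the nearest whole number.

52

Sum of weights for 'Owner' = 151 + 107 + 137 + 68 + 96 + 29 + 79 + 305 + 40 = 1012
Total weight = 1964
Weighted proportion = 1012 / 1964 = 0.51527495 → 51.527495%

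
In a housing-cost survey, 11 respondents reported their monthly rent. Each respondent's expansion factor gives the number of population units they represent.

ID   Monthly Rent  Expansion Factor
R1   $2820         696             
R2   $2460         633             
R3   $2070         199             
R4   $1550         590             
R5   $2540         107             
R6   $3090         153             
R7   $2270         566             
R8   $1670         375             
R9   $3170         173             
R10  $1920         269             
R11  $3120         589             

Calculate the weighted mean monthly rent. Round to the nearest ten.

2390

Weighted sum = 10404520
Sum of weights = 696 + 633 + 199 + 590 + 107 + 153 + 566 + 375 + 173 + 269 + 589 = 4350
Weighted mean = 10404520 / 4350 = 2391.8437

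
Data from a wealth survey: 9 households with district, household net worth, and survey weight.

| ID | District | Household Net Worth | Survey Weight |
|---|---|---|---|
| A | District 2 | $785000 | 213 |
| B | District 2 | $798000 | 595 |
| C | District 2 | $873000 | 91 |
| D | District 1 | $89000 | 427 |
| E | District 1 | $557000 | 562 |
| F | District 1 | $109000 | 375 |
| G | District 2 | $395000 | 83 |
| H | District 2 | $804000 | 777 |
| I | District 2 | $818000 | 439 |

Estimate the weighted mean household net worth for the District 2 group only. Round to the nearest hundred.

790700

District 2 rows: A, B, C, G, H, I
Weighted sum = 785000×213 + 798000×595 + 873000×91 + 395000×83 + 804000×777 + 818000×439
  = 167205000 + 474810000 + 79443000 + 32785000 + 624708000 + 359102000 = 1738053000
Sum of weights = 213 + 595 + 91 + 83 + 777 + 439 = 2198
Weighted mean = 1738053000 / 2198 = 790742.95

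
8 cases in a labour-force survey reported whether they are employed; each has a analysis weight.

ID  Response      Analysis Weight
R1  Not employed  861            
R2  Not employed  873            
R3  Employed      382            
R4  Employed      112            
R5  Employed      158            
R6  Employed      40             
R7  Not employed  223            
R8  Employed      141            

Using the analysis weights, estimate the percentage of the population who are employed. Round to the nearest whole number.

30

Sum of weights for 'Employed' = 382 + 112 + 158 + 40 + 141 = 833
Total weight = 2790
Weighted proportion = 833 / 2790 = 0.29856631 → 29.856631%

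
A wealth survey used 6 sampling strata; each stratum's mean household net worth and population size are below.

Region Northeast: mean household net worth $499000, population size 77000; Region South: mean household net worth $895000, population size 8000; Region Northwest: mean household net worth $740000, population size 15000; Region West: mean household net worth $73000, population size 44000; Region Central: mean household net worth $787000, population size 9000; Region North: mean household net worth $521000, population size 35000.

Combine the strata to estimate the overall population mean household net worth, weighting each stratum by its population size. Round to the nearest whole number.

453261

Σ Nₕ·x̄ₕ = 499000×77000 + 895000×8000 + 740000×15000 + 73000×44000 + 787000×9000 + 521000×35000
  = 38423000000 + 7160000000 + 11100000000 + 3212000000 + 7083000000 + 18235000000 = 85213000000
Σ Nₕ = 77000 + 8000 + 15000 + 44000 + 9000 + 35000 = 188000
Overall mean = 85213000000 / 188000 = 453260.64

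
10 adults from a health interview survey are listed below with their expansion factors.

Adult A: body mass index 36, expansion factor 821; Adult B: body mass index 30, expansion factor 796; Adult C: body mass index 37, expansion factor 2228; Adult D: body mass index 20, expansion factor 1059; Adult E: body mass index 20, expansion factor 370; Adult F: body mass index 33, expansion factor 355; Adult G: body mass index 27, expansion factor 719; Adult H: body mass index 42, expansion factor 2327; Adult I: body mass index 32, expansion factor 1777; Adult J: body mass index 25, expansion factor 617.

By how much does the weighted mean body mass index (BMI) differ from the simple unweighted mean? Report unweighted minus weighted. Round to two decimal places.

-2.83

Unweighted sum = 36 + 30 + 37 + 20 + 20 + 33 + 27 + 42 + 32 + 25 = 302
Unweighted mean = 302 / 10 = 30.2
Weighted sum = 36×821 + 30×796 + 37×2228 + 20×1059 + 20×370 + 33×355 + 27×719 + 42×2327 + 32×1777 + 25×617
  = 29556 + 23880 + 82436 + 21180 + 7400 + 11715 + 19413 + 97734 + 56864 + 15425 = 365603
Sum of weights = 821 + 796 + 2228 + 1059 + 370 + 355 + 719 + 2327 + 1777 + 617 = 11069
Weighted mean = 365603 / 11069 = 33.029452
Difference (unweighted minus weighted) = -2.8294516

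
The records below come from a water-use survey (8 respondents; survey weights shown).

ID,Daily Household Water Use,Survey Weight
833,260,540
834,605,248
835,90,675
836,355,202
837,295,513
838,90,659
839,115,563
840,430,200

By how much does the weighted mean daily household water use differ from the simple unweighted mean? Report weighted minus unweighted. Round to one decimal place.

-62.1

Unweighted sum = 260 + 605 + 90 + 355 + 295 + 90 + 115 + 430 = 2240
Unweighted mean = 2240 / 8 = 280
Weighted sum = 260×540 + 605×248 + 90×675 + 355×202 + 295×513 + 90×659 + 115×563 + 430×200
  = 140400 + 150040 + 60750 + 71710 + 151335 + 59310 + 64745 + 86000 = 784290
Sum of weights = 3600
Weighted mean = 784290 / 3600 = 217.85833
Difference (weighted minus unweighted) = -62.141667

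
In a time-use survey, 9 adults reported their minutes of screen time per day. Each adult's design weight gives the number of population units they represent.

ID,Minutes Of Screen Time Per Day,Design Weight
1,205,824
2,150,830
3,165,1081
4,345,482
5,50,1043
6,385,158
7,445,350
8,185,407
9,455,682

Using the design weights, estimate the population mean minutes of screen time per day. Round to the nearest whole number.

221

Weighted sum = 205×824 + 150×830 + 165×1081 + 345×482 + 50×1043 + 385×158 + 445×350 + 185×407 + 455×682
  = 168920 + 124500 + 178365 + 166290 + 52150 + 60830 + 155750 + 75295 + 310310 = 1292410
Sum of weights = 824 + 830 + 1081 + 482 + 1043 + 158 + 350 + 407 + 682 = 5857
Weighted mean = 1292410 / 5857 = 220.66075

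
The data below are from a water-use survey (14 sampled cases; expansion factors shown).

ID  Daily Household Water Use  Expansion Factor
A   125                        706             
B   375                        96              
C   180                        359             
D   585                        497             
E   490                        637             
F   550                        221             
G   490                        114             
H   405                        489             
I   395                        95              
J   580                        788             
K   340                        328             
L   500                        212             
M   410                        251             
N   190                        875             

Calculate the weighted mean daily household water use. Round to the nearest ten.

Weighted sum = 2148445
Sum of weights = 5668
Weighted mean = 2148445 / 5668 = 379.04817

380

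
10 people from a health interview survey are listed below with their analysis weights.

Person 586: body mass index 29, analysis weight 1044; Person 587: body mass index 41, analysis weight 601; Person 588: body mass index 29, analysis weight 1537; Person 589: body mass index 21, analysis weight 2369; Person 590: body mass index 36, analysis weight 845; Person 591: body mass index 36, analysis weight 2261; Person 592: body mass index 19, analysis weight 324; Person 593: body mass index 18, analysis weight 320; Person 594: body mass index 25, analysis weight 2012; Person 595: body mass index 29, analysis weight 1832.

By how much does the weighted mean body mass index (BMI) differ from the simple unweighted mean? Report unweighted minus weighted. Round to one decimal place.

-0.3

Unweighted sum = 29 + 41 + 29 + 21 + 36 + 36 + 19 + 18 + 25 + 29 = 283
Unweighted mean = 283 / 10 = 28.3
Weighted sum = 29×1044 + 41×601 + 29×1537 + 21×2369 + 36×845 + 36×2261 + 19×324 + 18×320 + 25×2012 + 29×1832
  = 30276 + 24641 + 44573 + 49749 + 30420 + 81396 + 6156 + 5760 + 50300 + 53128 = 376399
Sum of weights = 1044 + 601 + 1537 + 2369 + 845 + 2261 + 324 + 320 + 2012 + 1832 = 13145
Weighted mean = 376399 / 13145 = 28.634386
Difference (unweighted minus weighted) = -0.3343857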